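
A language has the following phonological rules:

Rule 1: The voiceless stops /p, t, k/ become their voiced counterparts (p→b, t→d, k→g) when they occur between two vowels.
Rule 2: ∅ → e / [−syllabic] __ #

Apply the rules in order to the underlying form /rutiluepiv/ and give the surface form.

Rule 1 (intervocalic voicing): /t/ is a voiceless stop between vowels /u/ and /i/, so it voices to [d]. /p/ is a voiceless stop between vowels /e/ and /i/, so it voices to [b]. /rutiluepiv/ → rudiluebiv.
Rule 2 (final e-epenthesis): the form ends in the consonant /v/, so [e] is inserted word-finally. /rudiluebiv/ → rudiluebive.

rudiluebive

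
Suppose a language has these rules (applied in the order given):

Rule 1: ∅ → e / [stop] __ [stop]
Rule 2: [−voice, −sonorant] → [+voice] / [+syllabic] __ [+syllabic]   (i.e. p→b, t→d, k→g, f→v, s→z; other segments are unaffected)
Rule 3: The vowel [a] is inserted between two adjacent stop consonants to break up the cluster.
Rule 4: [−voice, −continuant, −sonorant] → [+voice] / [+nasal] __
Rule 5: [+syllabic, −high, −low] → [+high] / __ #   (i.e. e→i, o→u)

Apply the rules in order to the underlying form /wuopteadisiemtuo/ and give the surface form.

wuobedeadiziemduu

Rule 1 (stop-cluster e-epenthesis): /p/ and /t/ form a stop–stop cluster, so [e] is inserted between them. /wuopteadisiemtuo/ → wuopeteadisiemtuo.
Rule 2 (intervocalic voicing): /p/ is a voiceless obstruent between vowels /o/ and /e/, so it voices to [b]. /t/ is a voiceless obstruent between vowels /e/ and /e/, so it voices to [d]. /s/ is a voiceless obstruent between vowels /i/ and /i/, so it voices to [z]. /wuopeteadisiemtuo/ → wuobedeadiziemtuo.
Rule 3 (stop-cluster a-epenthesis): no segment meets the environment; /wuobedeadiziemtuo/ is unchanged.
Rule 4 (post-nasal voicing): /t/ is a voiceless stop immediately after the nasal /m/, so it voices to [d]. /wuobedeadiziemtuo/ → wuobedeadiziemduo.
Rule 5 (final vowel raising): /o/ is a mid vowel in word-final position, so it raises to [u]. /wuobedeadiziemduo/ → wuobedeadiziemduu.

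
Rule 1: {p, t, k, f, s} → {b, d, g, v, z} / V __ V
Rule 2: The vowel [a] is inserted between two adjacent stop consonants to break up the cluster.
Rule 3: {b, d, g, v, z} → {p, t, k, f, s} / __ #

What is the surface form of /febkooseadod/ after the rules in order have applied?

febakoozeadot

Rule 1 (intervocalic voicing): /s/ is a voiceless obstruent between vowels /o/ and /e/, so it voices to [z]. /febkooseadod/ → febkoozeadod.
Rule 2 (stop-cluster a-epenthesis): /b/ and /k/ form a stop–stop cluster, so [a] is inserted between them. /febkoozeadod/ → febakoozeadod.
Rule 3 (final devoicing): /d/ is a voiced obstruent in word-final position, so it devoices to [t]. /febakoozeadod/ → febakoozeadot.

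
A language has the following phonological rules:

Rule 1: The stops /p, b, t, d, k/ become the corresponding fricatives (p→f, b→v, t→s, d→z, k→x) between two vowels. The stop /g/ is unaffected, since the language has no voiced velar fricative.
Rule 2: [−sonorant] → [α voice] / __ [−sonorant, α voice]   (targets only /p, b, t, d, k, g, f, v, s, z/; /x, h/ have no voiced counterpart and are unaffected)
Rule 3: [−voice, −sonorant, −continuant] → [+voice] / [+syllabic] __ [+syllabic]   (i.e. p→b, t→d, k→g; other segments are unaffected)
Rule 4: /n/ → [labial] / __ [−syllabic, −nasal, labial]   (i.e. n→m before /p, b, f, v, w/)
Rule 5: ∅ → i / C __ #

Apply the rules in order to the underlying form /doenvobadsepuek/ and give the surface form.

doemvovatsefueki

Rule 1 (intervocalic spirantization): /b/ is a stop between vowels /o/ and /a/, so it spirantizes to the fricative [v]. /p/ is a stop between vowels /e/ and /u/, so it spirantizes to the fricative [f]. /doenvobadsepuek/ → doenvovadsefuek.
Rule 2 (regressive voicing assimilation): /d/ precedes the voiceless obstruent /s/, so it devoices to [t] by assimilation. /doenvovadsefuek/ → doenvovatsefuek.
Rule 3 (intervocalic voicing): no segment meets the environment; /doenvovatsefuek/ is unchanged.
Rule 4 (nasal place assimilation): /n/ precedes the labial consonant /v/, so it assimilates in place to [m]. /doenvovatsefuek/ → doemvovatsefuek.
Rule 5 (final i-epenthesis): the form ends in the consonant /k/, so [i] is inserted word-finally. /doemvovatsefuek/ → doemvovatsefueki.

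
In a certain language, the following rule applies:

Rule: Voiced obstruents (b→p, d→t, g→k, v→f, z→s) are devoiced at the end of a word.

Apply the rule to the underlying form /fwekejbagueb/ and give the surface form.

Scanning /fwekejbagueb/: /b/ at position 7 is not in the conditioning environment; /g/ at position 9 is not in the conditioning environment; /b/ is a voiced obstruent in word-final position, so it devoices to [p].
Result: [fwekejbaguep].

fwekejbaguep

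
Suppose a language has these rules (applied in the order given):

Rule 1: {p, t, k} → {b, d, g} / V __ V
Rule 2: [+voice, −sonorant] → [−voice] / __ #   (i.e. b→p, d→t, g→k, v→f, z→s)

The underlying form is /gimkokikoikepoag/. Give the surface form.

gimkogigoigeboak

Rule 1 (intervocalic voicing): /k/ is a voiceless stop between vowels /o/ and /i/, so it voices to [g]. /k/ is a voiceless stop between vowels /i/ and /o/, so it voices to [g]. /k/ is a voiceless stop between vowels /i/ and /e/, so it voices to [g]. /p/ is a voiceless stop between vowels /e/ and /o/, so it voices to [b]. /gimkokikoikepoag/ → gimkogigoigeboag.
Rule 2 (final devoicing): /g/ is a voiced obstruent in word-final position, so it devoices to [k]. /gimkogigoigeboag/ → gimkogigoigeboak.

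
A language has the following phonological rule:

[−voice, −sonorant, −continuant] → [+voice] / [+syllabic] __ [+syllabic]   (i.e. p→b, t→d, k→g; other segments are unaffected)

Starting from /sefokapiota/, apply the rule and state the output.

/k/ is a voiceless stop between vowels /o/ and /a/, so it voices to [g].
/p/ is a voiceless stop between vowels /a/ and /i/, so it voices to [b].
/t/ is a voiceless stop between vowels /o/ and /a/, so it voices to [d].
Surface form: [sefogabioda].

sefogabioda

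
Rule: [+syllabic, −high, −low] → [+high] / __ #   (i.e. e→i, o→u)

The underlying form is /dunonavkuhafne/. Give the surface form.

dunonavkuhafni

/e/ is a mid vowel in word-final position, so it raises to [i].
Surface form: [dunonavkuhafni].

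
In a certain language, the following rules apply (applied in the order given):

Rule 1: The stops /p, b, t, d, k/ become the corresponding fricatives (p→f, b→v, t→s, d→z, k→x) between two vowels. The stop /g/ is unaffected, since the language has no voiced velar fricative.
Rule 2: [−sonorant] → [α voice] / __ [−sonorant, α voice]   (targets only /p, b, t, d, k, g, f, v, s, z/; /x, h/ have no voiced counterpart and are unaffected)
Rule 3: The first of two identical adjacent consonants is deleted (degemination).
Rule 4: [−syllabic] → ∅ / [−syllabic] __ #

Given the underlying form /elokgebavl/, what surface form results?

elogevav

Rule 1 (intervocalic spirantization): /b/ is a stop between vowels /e/ and /a/, so it spirantizes to the fricative [v]. /elokgebavl/ → elokgevavl.
Rule 2 (regressive voicing assimilation): /k/ precedes the voiced obstruent /g/, so it voices to [g] by assimilation. /elokgevavl/ → eloggevavl.
Rule 3 (degemination): /gg/ is a geminate; the first /g/ deletes. /eloggevavl/ → elogevavl.
Rule 4 (final cluster simplification): /l/ is the second consonant of a word-final cluster /vl/, so it deletes. /elogevavl/ → elogevav.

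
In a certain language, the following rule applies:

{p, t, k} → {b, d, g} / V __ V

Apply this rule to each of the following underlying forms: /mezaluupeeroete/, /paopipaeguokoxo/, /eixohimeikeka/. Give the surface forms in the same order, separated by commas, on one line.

mezaluubeeroede, paobibaeguogoxo, eixohimeigega

/mezaluupeeroete/: /p/ is a voiceless stop between vowels /u/ and /e/, so it voices to [b]. /t/ is a voiceless stop between vowels /e/ and /e/, so it voices to [d]. → [mezaluubeeroede].
/paopipaeguokoxo/: /p/ is a voiceless stop between vowels /o/ and /i/, so it voices to [b]. /p/ is a voiceless stop between vowels /i/ and /a/, so it voices to [b]. /k/ is a voiceless stop between vowels /o/ and /o/, so it voices to [g]. → [paobibaeguogoxo].
/eixohimeikeka/: /k/ is a voiceless stop between vowels /i/ and /e/, so it voices to [g]. /k/ is a voiceless stop between vowels /e/ and /a/, so it voices to [g]. → [eixohimeigega].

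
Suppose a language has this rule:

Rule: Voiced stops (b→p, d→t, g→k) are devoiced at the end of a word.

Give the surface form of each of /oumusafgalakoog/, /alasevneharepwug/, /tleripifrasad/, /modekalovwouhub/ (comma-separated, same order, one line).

/oumusafgalakoog/: /g/ is a voiced stop in word-final position, so it devoices to [k]. → [oumusafgalakook].
/alasevneharepwug/: /g/ is a voiced stop in word-final position, so it devoices to [k]. → [alasevneharepwuk].
/tleripifrasad/: /d/ is a voiced stop in word-final position, so it devoices to [t]. → [tleripifrasat].
/modekalovwouhub/: /b/ is a voiced stop in word-final position, so it devoices to [p]. → [modekalovwouhup].

oumusafgalakook, alasevneharepwuk, tleripifrasat, modekalovwouhup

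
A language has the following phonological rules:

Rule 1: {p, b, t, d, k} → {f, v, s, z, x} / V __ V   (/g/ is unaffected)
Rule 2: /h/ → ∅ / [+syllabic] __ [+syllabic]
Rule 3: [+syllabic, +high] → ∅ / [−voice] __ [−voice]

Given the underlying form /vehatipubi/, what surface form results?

Rule 1 (intervocalic spirantization): /t/ is a stop between vowels /a/ and /i/, so it spirantizes to the fricative [s]. /p/ is a stop between vowels /i/ and /u/, so it spirantizes to the fricative [f]. /b/ is a stop between vowels /u/ and /i/, so it spirantizes to the fricative [v]. /vehatipubi/ → vehasifuvi.
Rule 2 (intervocalic h-deletion): /h/ occurs between vowels /e/ and /a/, so it deletes. /vehasifuvi/ → veasifuvi.
Rule 3 (high vowel syncope): /i/ is a high vowel flanked by voiceless consonants /s/ and /f/, so it deletes. /veasifuvi/ → veasfuvi.

veasfuvi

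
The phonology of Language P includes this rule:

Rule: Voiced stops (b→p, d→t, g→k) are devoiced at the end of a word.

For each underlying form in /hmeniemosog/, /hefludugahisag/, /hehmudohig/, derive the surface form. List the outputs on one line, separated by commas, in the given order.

hmeniemosok, hefludugahisak, hehmudohik

/hmeniemosog/: /g/ is a voiced stop in word-final position, so it devoices to [k]. → [hmeniemosok].
/hefludugahisag/: /g/ is a voiced stop in word-final position, so it devoices to [k]. → [hefludugahisak].
/hehmudohig/: /g/ is a voiced stop in word-final position, so it devoices to [k]. → [hehmudohik].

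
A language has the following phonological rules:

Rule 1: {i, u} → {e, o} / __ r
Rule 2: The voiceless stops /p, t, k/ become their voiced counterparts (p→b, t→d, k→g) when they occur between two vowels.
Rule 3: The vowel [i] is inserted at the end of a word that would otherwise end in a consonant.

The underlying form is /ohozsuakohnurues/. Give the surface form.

ohozsuagohnoruesi

Rule 1 (pre-rhotic lowering): /u/ is a high vowel immediately before /r/, so it lowers to [o]. /ohozsuakohnurues/ → ohozsuakohnorues.
Rule 2 (intervocalic voicing): /k/ is a voiceless stop between vowels /a/ and /o/, so it voices to [g]. /ohozsuakohnorues/ → ohozsuagohnorues.
Rule 3 (final i-epenthesis): the form ends in the consonant /s/, so [i] is inserted word-finally. /ohozsuagohnorues/ → ohozsuagohnoruesi.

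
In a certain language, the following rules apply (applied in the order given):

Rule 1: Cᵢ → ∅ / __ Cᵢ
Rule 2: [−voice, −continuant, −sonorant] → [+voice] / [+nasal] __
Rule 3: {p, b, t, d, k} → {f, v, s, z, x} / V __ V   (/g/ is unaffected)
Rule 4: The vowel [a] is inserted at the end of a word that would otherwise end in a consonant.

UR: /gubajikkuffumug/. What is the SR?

Rule 1 (degemination): /kk/ is a geminate; the first /k/ deletes. /ff/ is a geminate; the first /f/ deletes. /gubajikkuffumug/ → gubajikufumug.
Rule 2 (post-nasal voicing): no segment meets the environment; /gubajikufumug/ is unchanged.
Rule 3 (intervocalic spirantization): /b/ is a stop between vowels /u/ and /a/, so it spirantizes to the fricative [v]. /k/ is a stop between vowels /i/ and /u/, so it spirantizes to the fricative [x]. /gubajikufumug/ → guvajixufumug.
Rule 4 (final a-epenthesis): the form ends in the consonant /g/, so [a] is inserted word-finally. /guvajixufumug/ → guvajixufumuga.

guvajixufumuga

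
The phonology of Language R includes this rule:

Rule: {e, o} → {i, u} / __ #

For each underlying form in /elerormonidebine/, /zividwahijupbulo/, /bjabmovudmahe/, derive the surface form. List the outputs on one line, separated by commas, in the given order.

elerormonidebini, zividwahijupbulu, bjabmovudmahi

/elerormonidebine/: /e/ is a mid vowel in word-final position, so it raises to [i]. → [elerormonidebini].
/zividwahijupbulo/: /o/ is a mid vowel in word-final position, so it raises to [u]. → [zividwahijupbulu].
/bjabmovudmahe/: /e/ is a mid vowel in word-final position, so it raises to [i]. → [bjabmovudmahi].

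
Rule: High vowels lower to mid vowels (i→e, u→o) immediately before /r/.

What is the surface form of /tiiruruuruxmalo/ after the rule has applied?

tieroruoruxmalo

Scanning /tiiruruuruxmalo/: /i/ at position 2 is not in the conditioning environment; /i/ is a high vowel immediately before /r/, so it lowers to [e]; /u/ is a high vowel immediately before /r/, so it lowers to [o]; /u/ at position 7 is not in the conditioning environment; /u/ is a high vowel immediately before /r/, so it lowers to [o]; /u/ at position 10 is not in the conditioning environment.
Result: [tieroruoruxmalo].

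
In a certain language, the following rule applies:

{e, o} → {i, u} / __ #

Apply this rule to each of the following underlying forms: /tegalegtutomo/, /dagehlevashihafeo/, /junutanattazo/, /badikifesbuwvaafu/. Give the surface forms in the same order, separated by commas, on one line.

tegalegtutomu, dagehlevashihafeu, junutanattazu, badikifesbuwvaafu

/tegalegtutomo/: /o/ is a mid vowel in word-final position, so it raises to [u]. → [tegalegtutomu].
/dagehlevashihafeo/: /o/ is a mid vowel in word-final position, so it raises to [u]. → [dagehlevashihafeu].
/junutanattazo/: /o/ is a mid vowel in word-final position, so it raises to [u]. → [junutanattazu].
/badikifesbuwvaafu/: the rule's environment is not met; surfaces unchanged as [badikifesbuwvaafu].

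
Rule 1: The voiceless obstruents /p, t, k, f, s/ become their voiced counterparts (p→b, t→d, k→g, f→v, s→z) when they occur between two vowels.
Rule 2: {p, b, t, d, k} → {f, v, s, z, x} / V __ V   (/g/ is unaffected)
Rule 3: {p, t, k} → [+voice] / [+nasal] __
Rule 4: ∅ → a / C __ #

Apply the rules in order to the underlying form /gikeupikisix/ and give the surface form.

gigeuvigizixa

Rule 1 (intervocalic voicing): /k/ is a voiceless obstruent between vowels /i/ and /e/, so it voices to [g]. /p/ is a voiceless obstruent between vowels /u/ and /i/, so it voices to [b]. /k/ is a voiceless obstruent between vowels /i/ and /i/, so it voices to [g]. /s/ is a voiceless obstruent between vowels /i/ and /i/, so it voices to [z]. /gikeupikisix/ → gigeubigizix.
Rule 2 (intervocalic spirantization): /b/ is a stop between vowels /u/ and /i/, so it spirantizes to the fricative [v]. /gigeubigizix/ → gigeuvigizix.
Rule 3 (post-nasal voicing): no segment meets the environment; /gigeuvigizix/ is unchanged.
Rule 4 (final a-epenthesis): the form ends in the consonant /x/, so [a] is inserted word-finally. /gigeuvigizix/ → gigeuvigizixa.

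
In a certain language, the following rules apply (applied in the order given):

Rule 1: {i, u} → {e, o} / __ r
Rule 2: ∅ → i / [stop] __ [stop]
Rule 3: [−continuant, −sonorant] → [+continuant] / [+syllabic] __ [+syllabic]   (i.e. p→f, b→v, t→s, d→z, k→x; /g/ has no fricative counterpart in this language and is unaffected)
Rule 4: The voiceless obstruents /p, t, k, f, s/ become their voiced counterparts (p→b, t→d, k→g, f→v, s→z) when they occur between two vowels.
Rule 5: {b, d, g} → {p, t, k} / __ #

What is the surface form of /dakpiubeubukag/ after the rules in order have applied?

daxiviuveuvuxak

Rule 1 (pre-rhotic lowering): no segment meets the environment; /dakpiubeubukag/ is unchanged.
Rule 2 (stop-cluster i-epenthesis): /k/ and /p/ form a stop–stop cluster, so [i] is inserted between them. /dakpiubeubukag/ → dakipiubeubukag.
Rule 3 (intervocalic spirantization): /k/ is a stop between vowels /a/ and /i/, so it spirantizes to the fricative [x]. /p/ is a stop between vowels /i/ and /i/, so it spirantizes to the fricative [f]. /b/ is a stop between vowels /u/ and /e/, so it spirantizes to the fricative [v]. /b/ is a stop between vowels /u/ and /u/, so it spirantizes to the fricative [v]. /k/ is a stop between vowels /u/ and /a/, so it spirantizes to the fricative [x]. /dakipiubeubukag/ → daxifiuveuvuxag.
Rule 4 (intervocalic voicing): /f/ is a voiceless obstruent between vowels /i/ and /i/, so it voices to [v]. /daxifiuveuvuxag/ → daxiviuveuvuxag.
Rule 5 (final devoicing): /g/ is a voiced stop in word-final position, so it devoices to [k]. /daxiviuveuvuxag/ → daxiviuveuvuxak.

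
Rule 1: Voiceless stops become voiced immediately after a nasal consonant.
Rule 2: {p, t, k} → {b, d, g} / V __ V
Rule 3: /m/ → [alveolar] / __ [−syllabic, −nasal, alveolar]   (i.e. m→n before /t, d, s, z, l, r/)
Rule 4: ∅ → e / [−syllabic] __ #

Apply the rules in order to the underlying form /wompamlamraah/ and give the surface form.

Rule 1 (post-nasal voicing): /p/ is a voiceless stop immediately after the nasal /m/, so it voices to [b]. /wompamlamraah/ → wombamlamraah.
Rule 2 (intervocalic voicing): no segment meets the environment; /wombamlamraah/ is unchanged.
Rule 3 (nasal place assimilation): /m/ precedes the alveolar consonant /l/, so it assimilates in place to [n]. /m/ precedes the alveolar consonant /r/, so it assimilates in place to [n]. /wombamlamraah/ → wombanlanraah.
Rule 4 (final e-epenthesis): the form ends in the consonant /h/, so [e] is inserted word-finally. /wombanlanraah/ → wombanlanraahe.

wombanlanraahe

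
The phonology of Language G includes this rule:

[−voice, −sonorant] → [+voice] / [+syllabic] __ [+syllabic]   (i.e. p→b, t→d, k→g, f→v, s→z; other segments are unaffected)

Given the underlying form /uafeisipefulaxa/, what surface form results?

uaveizibevulaxa

/f/ is a voiceless obstruent between vowels /a/ and /e/, so it voices to [v].
/s/ is a voiceless obstruent between vowels /i/ and /i/, so it voices to [z].
/p/ is a voiceless obstruent between vowels /i/ and /e/, so it voices to [b].
/f/ is a voiceless obstruent between vowels /e/ and /u/, so it voices to [v].
Surface form: [uaveizibevulaxa].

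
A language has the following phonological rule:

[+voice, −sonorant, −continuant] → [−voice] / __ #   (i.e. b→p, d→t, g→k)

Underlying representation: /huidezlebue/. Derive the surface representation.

No segment of /huidezlebue/ meets the structural description of the rule, so the form surfaces unchanged.

huidezlebue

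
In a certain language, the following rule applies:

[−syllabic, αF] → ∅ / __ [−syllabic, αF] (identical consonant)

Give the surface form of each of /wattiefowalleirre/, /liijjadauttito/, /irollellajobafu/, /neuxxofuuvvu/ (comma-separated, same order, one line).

watiefowaleire, liijadautito, irolelajobafu, neuxofuuvu

/wattiefowalleirre/: /tt/ is a geminate; the first /t/ deletes. /ll/ is a geminate; the first /l/ deletes. /rr/ is a geminate; the first /r/ deletes. → [watiefowaleire].
/liijjadauttito/: /jj/ is a geminate; the first /j/ deletes. /tt/ is a geminate; the first /t/ deletes. → [liijadautito].
/irollellajobafu/: /ll/ is a geminate; the first /l/ deletes. /ll/ is a geminate; the first /l/ deletes. → [irolelajobafu].
/neuxxofuuvvu/: /xx/ is a geminate; the first /x/ deletes. /vv/ is a geminate; the first /v/ deletes. → [neuxofuuvu].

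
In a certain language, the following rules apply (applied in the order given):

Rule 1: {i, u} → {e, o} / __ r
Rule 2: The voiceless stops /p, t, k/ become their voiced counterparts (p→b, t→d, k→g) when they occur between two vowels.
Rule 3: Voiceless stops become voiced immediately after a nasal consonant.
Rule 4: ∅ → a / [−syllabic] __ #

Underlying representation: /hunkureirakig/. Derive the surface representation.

hungoreeragiga

Rule 1 (pre-rhotic lowering): /u/ is a high vowel immediately before /r/, so it lowers to [o]. /i/ is a high vowel immediately before /r/, so it lowers to [e]. /hunkureirakig/ → hunkoreerakig.
Rule 2 (intervocalic voicing): /k/ is a voiceless stop between vowels /a/ and /i/, so it voices to [g]. /hunkoreerakig/ → hunkoreeragig.
Rule 3 (post-nasal voicing): /k/ is a voiceless stop immediately after the nasal /n/, so it voices to [g]. /hunkoreeragig/ → hungoreeragig.
Rule 4 (final a-epenthesis): the form ends in the consonant /g/, so [a] is inserted word-finally. /hungoreeragig/ → hungoreeragiga.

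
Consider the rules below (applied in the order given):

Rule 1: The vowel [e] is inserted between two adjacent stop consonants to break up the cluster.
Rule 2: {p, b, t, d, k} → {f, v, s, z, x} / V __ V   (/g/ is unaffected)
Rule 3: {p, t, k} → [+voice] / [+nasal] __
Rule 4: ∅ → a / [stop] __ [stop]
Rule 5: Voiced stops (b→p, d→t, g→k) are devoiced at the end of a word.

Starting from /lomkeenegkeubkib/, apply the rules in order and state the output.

lomgeenegexeuvexip

Rule 1 (stop-cluster e-epenthesis): /g/ and /k/ form a stop–stop cluster, so [e] is inserted between them. /b/ and /k/ form a stop–stop cluster, so [e] is inserted between them. /lomkeenegkeubkib/ → lomkeenegekeubekib.
Rule 2 (intervocalic spirantization): /k/ is a stop between vowels /e/ and /e/, so it spirantizes to the fricative [x]. /b/ is a stop between vowels /u/ and /e/, so it spirantizes to the fricative [v]. /k/ is a stop between vowels /e/ and /i/, so it spirantizes to the fricative [x]. /lomkeenegekeubekib/ → lomkeenegexeuvexib.
Rule 3 (post-nasal voicing): /k/ is a voiceless stop immediately after the nasal /m/, so it voices to [g]. /lomkeenegexeuvexib/ → lomgeenegexeuvexib.
Rule 4 (stop-cluster a-epenthesis): no segment meets the environment; /lomgeenegexeuvexib/ is unchanged.
Rule 5 (final devoicing): /b/ is a voiced stop in word-final position, so it devoices to [p]. /lomgeenegexeuvexib/ → lomgeenegexeuvexip.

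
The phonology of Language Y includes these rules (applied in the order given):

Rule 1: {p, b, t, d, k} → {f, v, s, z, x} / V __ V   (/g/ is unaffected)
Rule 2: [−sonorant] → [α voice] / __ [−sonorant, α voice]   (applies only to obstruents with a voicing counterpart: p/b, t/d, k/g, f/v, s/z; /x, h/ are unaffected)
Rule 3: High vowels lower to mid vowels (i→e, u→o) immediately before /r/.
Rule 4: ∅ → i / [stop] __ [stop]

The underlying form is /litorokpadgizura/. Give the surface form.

lisorokipadigizora

Rule 1 (intervocalic spirantization): /t/ is a stop between vowels /i/ and /o/, so it spirantizes to the fricative [s]. /litorokpadgizura/ → lisorokpadgizura.
Rule 2 (regressive voicing assimilation): no segment meets the environment; /lisorokpadgizura/ is unchanged.
Rule 3 (pre-rhotic lowering): /u/ is a high vowel immediately before /r/, so it lowers to [o]. /lisorokpadgizura/ → lisorokpadgizora.
Rule 4 (stop-cluster i-epenthesis): /k/ and /p/ form a stop–stop cluster, so [i] is inserted between them. /d/ and /g/ form a stop–stop cluster, so [i] is inserted between them. /lisorokpadgizora/ → lisorokipadigizora.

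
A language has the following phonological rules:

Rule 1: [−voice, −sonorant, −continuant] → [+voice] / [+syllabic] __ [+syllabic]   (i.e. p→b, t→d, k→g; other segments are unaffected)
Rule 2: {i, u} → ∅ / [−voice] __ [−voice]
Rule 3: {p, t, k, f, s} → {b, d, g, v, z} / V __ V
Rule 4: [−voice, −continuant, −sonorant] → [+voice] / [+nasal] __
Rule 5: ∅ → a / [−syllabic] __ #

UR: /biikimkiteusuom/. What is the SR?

biigimgideuzuoma

Rule 1 (intervocalic voicing): /k/ is a voiceless stop between vowels /i/ and /i/, so it voices to [g]. /t/ is a voiceless stop between vowels /i/ and /e/, so it voices to [d]. /biikimkiteusuom/ → biigimkideusuom.
Rule 2 (high vowel syncope): no segment meets the environment; /biigimkideusuom/ is unchanged.
Rule 3 (intervocalic voicing): /s/ is a voiceless obstruent between vowels /u/ and /u/, so it voices to [z]. /biigimkideusuom/ → biigimkideuzuom.
Rule 4 (post-nasal voicing): /k/ is a voiceless stop immediately after the nasal /m/, so it voices to [g]. /biigimkideuzuom/ → biigimgideuzuom.
Rule 5 (final a-epenthesis): the form ends in the consonant /m/, so [a] is inserted word-finally. /biigimgideuzuom/ → biigimgideuzuoma.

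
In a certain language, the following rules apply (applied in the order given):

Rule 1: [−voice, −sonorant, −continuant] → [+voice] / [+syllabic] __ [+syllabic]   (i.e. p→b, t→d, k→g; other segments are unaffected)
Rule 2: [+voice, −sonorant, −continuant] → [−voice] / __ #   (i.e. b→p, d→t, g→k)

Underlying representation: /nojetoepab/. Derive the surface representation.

nojedoebap

Rule 1 (intervocalic voicing): /t/ is a voiceless stop between vowels /e/ and /o/, so it voices to [d]. /p/ is a voiceless stop between vowels /e/ and /a/, so it voices to [b]. /nojetoepab/ → nojedoebab.
Rule 2 (final devoicing): /b/ is a voiced stop in word-final position, so it devoices to [p]. /nojedoebab/ → nojedoebap.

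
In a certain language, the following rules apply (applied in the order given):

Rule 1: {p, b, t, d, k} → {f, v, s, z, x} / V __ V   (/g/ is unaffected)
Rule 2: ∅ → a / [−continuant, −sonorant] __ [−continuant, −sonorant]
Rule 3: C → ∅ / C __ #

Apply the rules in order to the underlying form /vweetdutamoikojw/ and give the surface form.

vweetadusamoixoj

Rule 1 (intervocalic spirantization): /t/ is a stop between vowels /u/ and /a/, so it spirantizes to the fricative [s]. /k/ is a stop between vowels /i/ and /o/, so it spirantizes to the fricative [x]. /vweetdutamoikojw/ → vweetdusamoixojw.
Rule 2 (stop-cluster a-epenthesis): /t/ and /d/ form a stop–stop cluster, so [a] is inserted between them. /vweetdusamoixojw/ → vweetadusamoixojw.
Rule 3 (final cluster simplification): /w/ is the second consonant of a word-final cluster /jw/, so it deletes. /vweetadusamoixojw/ → vweetadusamoixoj.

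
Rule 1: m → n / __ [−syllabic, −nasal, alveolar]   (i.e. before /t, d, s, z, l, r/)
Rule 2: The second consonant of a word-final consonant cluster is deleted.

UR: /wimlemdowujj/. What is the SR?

winlendowuj

Rule 1 (nasal place assimilation): /m/ precedes the alveolar consonant /l/, so it assimilates in place to [n]. /m/ precedes the alveolar consonant /d/, so it assimilates in place to [n]. /wimlemdowujj/ → winlendowujj.
Rule 2 (final cluster simplification): /j/ is the second consonant of a word-final cluster /jj/, so it deletes. /winlendowujj/ → winlendowuj.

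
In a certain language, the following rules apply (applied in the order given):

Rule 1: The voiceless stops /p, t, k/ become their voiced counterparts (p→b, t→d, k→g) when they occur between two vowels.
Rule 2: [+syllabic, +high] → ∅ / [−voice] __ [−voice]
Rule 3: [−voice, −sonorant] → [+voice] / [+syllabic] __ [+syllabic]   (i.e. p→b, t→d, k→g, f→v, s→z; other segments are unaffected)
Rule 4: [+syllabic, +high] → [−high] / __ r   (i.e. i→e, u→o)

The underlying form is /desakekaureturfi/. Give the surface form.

dezagegaoredorfi

Rule 1 (intervocalic voicing): /k/ is a voiceless stop between vowels /a/ and /e/, so it voices to [g]. /k/ is a voiceless stop between vowels /e/ and /a/, so it voices to [g]. /t/ is a voiceless stop between vowels /e/ and /u/, so it voices to [d]. /desakekaureturfi/ → desagegauredurfi.
Rule 2 (high vowel syncope): no segment meets the environment; /desagegauredurfi/ is unchanged.
Rule 3 (intervocalic voicing): /s/ is a voiceless obstruent between vowels /e/ and /a/, so it voices to [z]. /desagegauredurfi/ → dezagegauredurfi.
Rule 4 (pre-rhotic lowering): /u/ is a high vowel immediately before /r/, so it lowers to [o]. /u/ is a high vowel immediately before /r/, so it lowers to [o]. /dezagegauredurfi/ → dezagegaoredorfi.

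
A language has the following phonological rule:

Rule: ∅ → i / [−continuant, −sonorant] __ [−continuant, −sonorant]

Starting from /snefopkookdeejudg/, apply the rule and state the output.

/p/ and /k/ form a stop–stop cluster, so [i] is inserted between them.
/k/ and /d/ form a stop–stop cluster, so [i] is inserted between them.
/d/ and /g/ form a stop–stop cluster, so [i] is inserted between them.
Surface form: [snefopikookideejudig].

snefopikookideejudig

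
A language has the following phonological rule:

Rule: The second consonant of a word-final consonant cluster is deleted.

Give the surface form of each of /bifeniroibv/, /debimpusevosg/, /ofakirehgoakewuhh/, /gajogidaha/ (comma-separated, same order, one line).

/bifeniroibv/: /v/ is the second consonant of a word-final cluster /bv/, so it deletes. → [bifeniroib].
/debimpusevosg/: /g/ is the second consonant of a word-final cluster /sg/, so it deletes. → [debimpusevos].
/ofakirehgoakewuhh/: /h/ is the second consonant of a word-final cluster /hh/, so it deletes. → [ofakirehgoakewuh].
/gajogidaha/: the rule's environment is not met; surfaces unchanged as [gajogidaha].

bifeniroib, debimpusevos, ofakirehgoakewuh, gajogidaha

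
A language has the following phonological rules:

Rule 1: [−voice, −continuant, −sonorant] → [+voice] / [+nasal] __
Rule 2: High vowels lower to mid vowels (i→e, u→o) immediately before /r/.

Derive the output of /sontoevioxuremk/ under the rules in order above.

sondoevioxoremg

Rule 1 (post-nasal voicing): /t/ is a voiceless stop immediately after the nasal /n/, so it voices to [d]. /k/ is a voiceless stop immediately after the nasal /m/, so it voices to [g]. /sontoevioxuremk/ → sondoevioxuremg.
Rule 2 (pre-rhotic lowering): /u/ is a high vowel immediately before /r/, so it lowers to [o]. /sondoevioxuremg/ → sondoevioxoremg.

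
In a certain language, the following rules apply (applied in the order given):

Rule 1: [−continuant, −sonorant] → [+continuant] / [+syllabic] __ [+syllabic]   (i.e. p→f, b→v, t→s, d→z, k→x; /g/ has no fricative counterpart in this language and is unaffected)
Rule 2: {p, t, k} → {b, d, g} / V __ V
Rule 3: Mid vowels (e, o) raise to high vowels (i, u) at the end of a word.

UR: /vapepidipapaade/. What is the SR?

vafefizifafaazi

Rule 1 (intervocalic spirantization): /p/ is a stop between vowels /a/ and /e/, so it spirantizes to the fricative [f]. /p/ is a stop between vowels /e/ and /i/, so it spirantizes to the fricative [f]. /d/ is a stop between vowels /i/ and /i/, so it spirantizes to the fricative [z]. /p/ is a stop between vowels /i/ and /a/, so it spirantizes to the fricative [f]. /p/ is a stop between vowels /a/ and /a/, so it spirantizes to the fricative [f]. /d/ is a stop between vowels /a/ and /e/, so it spirantizes to the fricative [z]. /vapepidipapaade/ → vafefizifafaaze.
Rule 2 (intervocalic voicing): no segment meets the environment; /vafefizifafaaze/ is unchanged.
Rule 3 (final vowel raising): /e/ is a mid vowel in word-final position, so it raises to [i]. /vafefizifafaaze/ → vafefizifafaazi.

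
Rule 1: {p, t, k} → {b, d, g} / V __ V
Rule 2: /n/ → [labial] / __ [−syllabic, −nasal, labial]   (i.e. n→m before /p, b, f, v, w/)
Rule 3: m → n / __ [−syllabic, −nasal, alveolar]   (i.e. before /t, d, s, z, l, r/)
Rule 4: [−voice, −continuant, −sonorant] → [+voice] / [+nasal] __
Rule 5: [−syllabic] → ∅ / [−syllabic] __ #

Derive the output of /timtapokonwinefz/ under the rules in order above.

tindabogomwinef

Rule 1 (intervocalic voicing): /p/ is a voiceless stop between vowels /a/ and /o/, so it voices to [b]. /k/ is a voiceless stop between vowels /o/ and /o/, so it voices to [g]. /timtapokonwinefz/ → timtabogonwinefz.
Rule 2 (nasal place assimilation): /n/ precedes the labial consonant /w/, so it assimilates in place to [m]. /timtabogonwinefz/ → timtabogomwinefz.
Rule 3 (nasal place assimilation): /m/ precedes the alveolar consonant /t/, so it assimilates in place to [n]. /timtabogomwinefz/ → tintabogomwinefz.
Rule 4 (post-nasal voicing): /t/ is a voiceless stop immediately after the nasal /n/, so it voices to [d]. /tintabogomwinefz/ → tindabogomwinefz.
Rule 5 (final cluster simplification): /z/ is the second consonant of a word-final cluster /fz/, so it deletes. /tindabogomwinefz/ → tindabogomwinef.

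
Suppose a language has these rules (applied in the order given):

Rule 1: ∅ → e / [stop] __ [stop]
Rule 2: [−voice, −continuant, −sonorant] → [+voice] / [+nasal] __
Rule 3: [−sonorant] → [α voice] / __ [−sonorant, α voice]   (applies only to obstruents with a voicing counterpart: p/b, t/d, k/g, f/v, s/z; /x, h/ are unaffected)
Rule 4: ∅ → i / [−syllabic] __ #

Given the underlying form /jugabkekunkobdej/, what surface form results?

jugabekekungobedeji

Rule 1 (stop-cluster e-epenthesis): /b/ and /k/ form a stop–stop cluster, so [e] is inserted between them. /b/ and /d/ form a stop–stop cluster, so [e] is inserted between them. /jugabkekunkobdej/ → jugabekekunkobedej.
Rule 2 (post-nasal voicing): /k/ is a voiceless stop immediately after the nasal /n/, so it voices to [g]. /jugabekekunkobedej/ → jugabekekungobedej.
Rule 3 (regressive voicing assimilation): no segment meets the environment; /jugabekekungobedej/ is unchanged.
Rule 4 (final i-epenthesis): the form ends in the consonant /j/, so [i] is inserted word-finally. /jugabekekungobedej/ → jugabekekungobedeji.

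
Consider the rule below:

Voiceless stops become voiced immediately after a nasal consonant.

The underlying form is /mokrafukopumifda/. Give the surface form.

mokrafukopumifda

No segment of /mokrafukopumifda/ meets the structural description of the rule, so the form surfaces unchanged.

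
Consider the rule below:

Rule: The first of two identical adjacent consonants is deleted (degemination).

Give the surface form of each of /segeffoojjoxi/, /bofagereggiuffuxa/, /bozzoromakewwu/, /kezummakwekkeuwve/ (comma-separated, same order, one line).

segefoojoxi, bofageregiufuxa, bozoromakewu, kezumakwekeuwve

/segeffoojjoxi/: /ff/ is a geminate; the first /f/ deletes. /jj/ is a geminate; the first /j/ deletes. → [segefoojoxi].
/bofagereggiuffuxa/: /gg/ is a geminate; the first /g/ deletes. /ff/ is a geminate; the first /f/ deletes. → [bofageregiufuxa].
/bozzoromakewwu/: /zz/ is a geminate; the first /z/ deletes. /ww/ is a geminate; the first /w/ deletes. → [bozoromakewu].
/kezummakwekkeuwve/: /mm/ is a geminate; the first /m/ deletes. /kk/ is a geminate; the first /k/ deletes. → [kezumakwekeuwve].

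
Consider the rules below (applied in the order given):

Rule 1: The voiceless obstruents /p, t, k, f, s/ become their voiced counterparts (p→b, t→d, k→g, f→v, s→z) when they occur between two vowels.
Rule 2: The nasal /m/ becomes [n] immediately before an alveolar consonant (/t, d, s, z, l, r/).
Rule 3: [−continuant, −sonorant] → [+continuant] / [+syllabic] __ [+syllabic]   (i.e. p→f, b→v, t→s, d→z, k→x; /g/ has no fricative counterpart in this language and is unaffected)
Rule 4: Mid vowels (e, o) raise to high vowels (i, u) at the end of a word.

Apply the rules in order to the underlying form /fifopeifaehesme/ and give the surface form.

Rule 1 (intervocalic voicing): /f/ is a voiceless obstruent between vowels /i/ and /o/, so it voices to [v]. /p/ is a voiceless obstruent between vowels /o/ and /e/, so it voices to [b]. /f/ is a voiceless obstruent between vowels /i/ and /a/, so it voices to [v]. /fifopeifaehesme/ → fivobeivaehesme.
Rule 2 (nasal place assimilation): no segment meets the environment; /fivobeivaehesme/ is unchanged.
Rule 3 (intervocalic spirantization): /b/ is a stop between vowels /o/ and /e/, so it spirantizes to the fricative [v]. /fivobeivaehesme/ → fivoveivaehesme.
Rule 4 (final vowel raising): /e/ is a mid vowel in word-final position, so it raises to [i]. /fivoveivaehesme/ → fivoveivaehesmi.

fivoveivaehesmi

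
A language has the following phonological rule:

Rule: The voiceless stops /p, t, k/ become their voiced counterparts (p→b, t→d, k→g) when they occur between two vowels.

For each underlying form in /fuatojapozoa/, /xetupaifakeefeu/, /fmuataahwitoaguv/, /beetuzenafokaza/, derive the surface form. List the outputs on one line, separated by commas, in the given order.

fuadojabozoa, xedubaifageefeu, fmuadaahwidoaguv, beeduzenafogaza

/fuatojapozoa/: /t/ is a voiceless stop between vowels /a/ and /o/, so it voices to [d]. /p/ is a voiceless stop between vowels /a/ and /o/, so it voices to [b]. → [fuadojabozoa].
/xetupaifakeefeu/: /t/ is a voiceless stop between vowels /e/ and /u/, so it voices to [d]. /p/ is a voiceless stop between vowels /u/ and /a/, so it voices to [b]. /k/ is a voiceless stop between vowels /a/ and /e/, so it voices to [g]. → [xedubaifageefeu].
/fmuataahwitoaguv/: /t/ is a voiceless stop between vowels /a/ and /a/, so it voices to [d]. /t/ is a voiceless stop between vowels /i/ and /o/, so it voices to [d]. → [fmuadaahwidoaguv].
/beetuzenafokaza/: /t/ is a voiceless stop between vowels /e/ and /u/, so it voices to [d]. /k/ is a voiceless stop between vowels /o/ and /a/, so it voices to [g]. → [beeduzenafogaza].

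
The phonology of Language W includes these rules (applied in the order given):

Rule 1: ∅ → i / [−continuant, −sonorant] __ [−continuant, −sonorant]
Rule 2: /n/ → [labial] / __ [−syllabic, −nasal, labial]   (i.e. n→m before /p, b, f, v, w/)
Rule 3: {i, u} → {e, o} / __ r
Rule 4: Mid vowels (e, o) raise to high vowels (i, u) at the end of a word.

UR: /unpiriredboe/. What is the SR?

Rule 1 (stop-cluster i-epenthesis): /d/ and /b/ form a stop–stop cluster, so [i] is inserted between them. /unpiriredboe/ → unpirirediboe.
Rule 2 (nasal place assimilation): /n/ precedes the labial consonant /p/, so it assimilates in place to [m]. /unpirirediboe/ → umpirirediboe.
Rule 3 (pre-rhotic lowering): /i/ is a high vowel immediately before /r/, so it lowers to [e]. /i/ is a high vowel immediately before /r/, so it lowers to [e]. /umpirirediboe/ → umpererediboe.
Rule 4 (final vowel raising): /e/ is a mid vowel in word-final position, so it raises to [i]. /umpererediboe/ → umpererediboi.

umpererediboi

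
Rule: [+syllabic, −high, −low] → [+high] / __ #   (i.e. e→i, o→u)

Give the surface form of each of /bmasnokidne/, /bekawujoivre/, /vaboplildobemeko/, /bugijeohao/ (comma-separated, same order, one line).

/bmasnokidne/: /e/ is a mid vowel in word-final position, so it raises to [i]. → [bmasnokidni].
/bekawujoivre/: /e/ is a mid vowel in word-final position, so it raises to [i]. → [bekawujoivri].
/vaboplildobemeko/: /o/ is a mid vowel in word-final position, so it raises to [u]. → [vaboplildobemeku].
/bugijeohao/: /o/ is a mid vowel in word-final position, so it raises to [u]. → [bugijeohau].

bmasnokidni, bekawujoivri, vaboplildobemeku, bugijeohau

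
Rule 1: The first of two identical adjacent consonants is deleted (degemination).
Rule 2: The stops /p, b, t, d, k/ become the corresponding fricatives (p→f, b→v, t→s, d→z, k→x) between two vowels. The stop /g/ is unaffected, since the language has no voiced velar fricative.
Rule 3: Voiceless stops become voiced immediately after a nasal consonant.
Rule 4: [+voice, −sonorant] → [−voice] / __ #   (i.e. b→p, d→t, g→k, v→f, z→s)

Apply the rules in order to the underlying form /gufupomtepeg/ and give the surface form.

gufufomdefek

Rule 1 (degemination): no segment meets the environment; /gufupomtepeg/ is unchanged.
Rule 2 (intervocalic spirantization): /p/ is a stop between vowels /u/ and /o/, so it spirantizes to the fricative [f]. /p/ is a stop between vowels /e/ and /e/, so it spirantizes to the fricative [f]. /gufupomtepeg/ → gufufomtefeg.
Rule 3 (post-nasal voicing): /t/ is a voiceless stop immediately after the nasal /m/, so it voices to [d]. /gufufomtefeg/ → gufufomdefeg.
Rule 4 (final devoicing): /g/ is a voiced obstruent in word-final position, so it devoices to [k]. /gufufomdefeg/ → gufufomdefek.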